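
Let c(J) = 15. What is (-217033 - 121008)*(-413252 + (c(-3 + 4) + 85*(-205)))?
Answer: 145581413142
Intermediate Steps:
(-217033 - 121008)*(-413252 + (c(-3 + 4) + 85*(-205))) = (-217033 - 121008)*(-413252 + (15 + 85*(-205))) = -338041*(-413252 + (15 - 17425)) = -338041*(-413252 - 17410) = -338041*(-430662) = 145581413142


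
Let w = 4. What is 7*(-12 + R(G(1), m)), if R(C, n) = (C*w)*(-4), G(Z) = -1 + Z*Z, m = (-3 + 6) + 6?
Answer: -84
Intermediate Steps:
m = 9 (m = 3 + 6 = 9)
G(Z) = -1 + Z²
R(C, n) = -16*C (R(C, n) = (C*4)*(-4) = (4*C)*(-4) = -16*C)
7*(-12 + R(G(1), m)) = 7*(-12 - 16*(-1 + 1²)) = 7*(-12 - 16*(-1 + 1)) = 7*(-12 - 16*0) = 7*(-12 + 0) = 7*(-12) = -84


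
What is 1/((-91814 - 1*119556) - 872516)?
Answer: -1/1083886 ≈ -9.2261e-7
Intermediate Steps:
1/((-91814 - 1*119556) - 872516) = 1/((-91814 - 119556) - 872516) = 1/(-211370 - 872516) = 1/(-1083886) = -1/1083886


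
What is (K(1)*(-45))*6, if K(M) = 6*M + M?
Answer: -1890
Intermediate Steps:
K(M) = 7*M
(K(1)*(-45))*6 = ((7*1)*(-45))*6 = (7*(-45))*6 = -315*6 = -1890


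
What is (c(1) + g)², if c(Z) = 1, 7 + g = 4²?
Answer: 100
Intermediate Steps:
g = 9 (g = -7 + 4² = -7 + 16 = 9)
(c(1) + g)² = (1 + 9)² = 10² = 100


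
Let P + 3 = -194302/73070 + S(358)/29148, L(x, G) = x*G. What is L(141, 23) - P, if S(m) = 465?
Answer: 1153184054951/354974060 ≈ 3248.6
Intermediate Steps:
L(x, G) = G*x
P = -2003178371/354974060 (P = -3 + (-194302/73070 + 465/29148) = -3 + (-194302*1/73070 + 465*(1/29148)) = -3 + (-97151/36535 + 155/9716) = -3 - 938256191/354974060 = -2003178371/354974060 ≈ -5.6432)
L(141, 23) - P = 23*141 - 1*(-2003178371/354974060) = 3243 + 2003178371/354974060 = 1153184054951/354974060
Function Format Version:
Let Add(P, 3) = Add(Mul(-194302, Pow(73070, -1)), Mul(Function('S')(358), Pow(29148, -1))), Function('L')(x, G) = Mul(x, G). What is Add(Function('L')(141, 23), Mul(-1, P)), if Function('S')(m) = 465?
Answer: Rational(1153184054951, 354974060) ≈ 3248.6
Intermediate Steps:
Function('L')(x, G) = Mul(G, x)
P = Rational(-2003178371, 354974060) (P = Add(-3, Add(Mul(-194302, Pow(73070, -1)), Mul(465, Pow(29148, -1)))) = Add(-3, Add(Mul(-194302, Rational(1, 73070)), Mul(465, Rational(1, 29148)))) = Add(-3, Add(Rational(-97151, 36535), Rational(155, 9716))) = Add(-3, Rational(-938256191, 354974060)) = Rational(-2003178371, 354974060) ≈ -5.6432)
Add(Function('L')(141, 23), Mul(-1, P)) = Add(Mul(23, 141), Mul(-1, Rational(-2003178371, 354974060))) = Add(3243, Rational(2003178371, 354974060)) = Rational(1153184054951, 354974060)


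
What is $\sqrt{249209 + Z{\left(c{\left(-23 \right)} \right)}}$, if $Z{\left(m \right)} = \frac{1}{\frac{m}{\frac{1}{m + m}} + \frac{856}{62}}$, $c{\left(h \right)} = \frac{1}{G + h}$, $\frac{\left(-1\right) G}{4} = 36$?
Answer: $\frac{\sqrt{35507637943360811130}}{11936554} \approx 499.21$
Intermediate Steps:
$G = -144$ ($G = \left(-4\right) 36 = -144$)
$c{\left(h \right)} = \frac{1}{-144 + h}$
$Z{\left(m \right)} = \frac{1}{\frac{428}{31} + 2 m^{2}}$ ($Z{\left(m \right)} = \frac{1}{\frac{m}{\frac{1}{2 m}} + 856 \cdot \frac{1}{62}} = \frac{1}{\frac{m}{\frac{1}{2} \frac{1}{m}} + \frac{428}{31}} = \frac{1}{m 2 m + \frac{428}{31}} = \frac{1}{2 m^{2} + \frac{428}{31}} = \frac{1}{\frac{428}{31} + 2 m^{2}}$)
$\sqrt{249209 + Z{\left(c{\left(-23 \right)} \right)}} = \sqrt{249209 + \frac{31}{2 \left(214 + 31 \left(\frac{1}{-144 - 23}\right)^{2}\right)}} = \sqrt{249209 + \frac{31}{2 \left(214 + 31 \left(\frac{1}{-167}\right)^{2}\right)}} = \sqrt{249209 + \frac{31}{2 \left(214 + 31 \left(- \frac{1}{167}\right)^{2}\right)}} = \sqrt{249209 + \frac{31}{2 \left(214 + 31 \cdot \frac{1}{27889}\right)}} = \sqrt{249209 + \frac{31}{2 \left(214 + \frac{31}{27889}\right)}} = \sqrt{249209 + \frac{31}{2 \cdot \frac{5968277}{27889}}} = \sqrt{249209 + \frac{31}{2} \cdot \frac{27889}{5968277}} = \sqrt{249209 + \frac{864559}{11936554}} = \sqrt{\frac{2974697550345}{11936554}} = \frac{\sqrt{35507637943360811130}}{11936554}$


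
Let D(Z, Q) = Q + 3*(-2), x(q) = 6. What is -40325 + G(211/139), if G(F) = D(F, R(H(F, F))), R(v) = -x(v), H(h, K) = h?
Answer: -40337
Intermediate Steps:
R(v) = -6 (R(v) = -1*6 = -6)
D(Z, Q) = -6 + Q (D(Z, Q) = Q - 6 = -6 + Q)
G(F) = -12 (G(F) = -6 - 6 = -12)
-40325 + G(211/139) = -40325 - 12 = -40337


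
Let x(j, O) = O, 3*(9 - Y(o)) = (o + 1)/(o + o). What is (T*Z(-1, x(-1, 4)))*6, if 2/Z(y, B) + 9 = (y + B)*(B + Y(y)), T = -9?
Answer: -18/5 ≈ -3.6000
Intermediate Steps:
Y(o) = 9 - (1 + o)/(6*o) (Y(o) = 9 - (o + 1)/(3*(o + o)) = 9 - (1 + o)/(3*(2*o)) = 9 - (1 + o)*1/(2*o)/3 = 9 - (1 + o)/(6*o))
Z(y, B) = 2/(-9 + (B + y)*(B + (-1 + 53*y)/(6*y))) (Z(y, B) = 2/(-9 + (y + B)*(B + (-1 + 53*y)/(6*y))) = 2/(-9 + (B + y)*(B + (-1 + 53*y)/(6*y))))
(T*Z(-1, x(-1, 4)))*6 = -108*(-1)/(4*(-1 + 53*(-1)) - (-55 + 6*4² + 53*(-1) + 6*4*(-1)))*6 = -108*(-1)/(4*(-1 - 53) - (-55 + 6*16 - 53 - 24))*6 = -108*(-1)/(4*(-54) - (-55 + 96 - 53 - 24))*6 = -108*(-1)/(-216 - 1*(-36))*6 = -108*(-1)/(-216 + 36)*6 = -108*(-1)/(-180)*6 = -108*(-1)*(-1)/180*6 = -9*1/15*6 = -⅗*6 = -18/5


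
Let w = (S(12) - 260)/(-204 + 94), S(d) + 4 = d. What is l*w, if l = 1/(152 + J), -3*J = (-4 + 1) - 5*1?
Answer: 189/12760 ≈ 0.014812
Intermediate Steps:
S(d) = -4 + d
J = 8/3 (J = -((-4 + 1) - 5*1)/3 = -(-3 - 5)/3 = -1/3*(-8) = 8/3 ≈ 2.6667)
w = 126/55 (w = ((-4 + 12) - 260)/(-204 + 94) = (8 - 260)/(-110) = -252*(-1/110) = 126/55 ≈ 2.2909)
l = 3/464 (l = 1/(152 + 8/3) = 1/(464/3) = 3/464 ≈ 0.0064655)
l*w = (3/464)*(126/55) = 189/12760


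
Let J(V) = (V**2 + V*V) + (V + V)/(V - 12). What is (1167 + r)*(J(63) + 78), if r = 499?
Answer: 13358772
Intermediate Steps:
J(V) = 2*V**2 + 2*V/(-12 + V) (J(V) = (V**2 + V**2) + (2*V)/(-12 + V) = 2*V**2 + 2*V/(-12 + V))
(1167 + r)*(J(63) + 78) = (1167 + 499)*(2*63*(1 + 63**2 - 12*63)/(-12 + 63) + 78) = 1666*(2*63*(1 + 3969 - 756)/51 + 78) = 1666*(2*63*(1/51)*3214 + 78) = 1666*(134988/17 + 78) = 1666*(136314/17) = 13358772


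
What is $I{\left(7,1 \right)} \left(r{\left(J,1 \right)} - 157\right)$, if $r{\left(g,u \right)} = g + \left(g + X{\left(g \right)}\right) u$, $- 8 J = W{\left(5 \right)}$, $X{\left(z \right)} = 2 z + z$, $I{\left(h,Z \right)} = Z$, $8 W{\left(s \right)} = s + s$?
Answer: $- \frac{5049}{32} \approx -157.78$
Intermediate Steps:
$W{\left(s \right)} = \frac{s}{4}$ ($W{\left(s \right)} = \frac{s + s}{8} = \frac{2 s}{8} = \frac{s}{4}$)
$X{\left(z \right)} = 3 z$
$J = - \frac{5}{32}$ ($J = - \frac{\frac{1}{4} \cdot 5}{8} = \left(- \frac{1}{8}\right) \frac{5}{4} = - \frac{5}{32} \approx -0.15625$)
$r{\left(g,u \right)} = g + 4 g u$ ($r{\left(g,u \right)} = g + \left(g + 3 g\right) u = g + 4 g u$)
$I{\left(7,1 \right)} \left(r{\left(J,1 \right)} - 157\right) = 1 \left(- \frac{5 \left(1 + 4 \cdot 1\right)}{32} - 157\right) = 1 \left(- \frac{5 \left(1 + 4\right)}{32} - 157\right) = 1 \left(\left(- \frac{5}{32}\right) 5 - 157\right) = 1 \left(- \frac{25}{32} - 157\right) = 1 \left(- \frac{5049}{32}\right) = - \frac{5049}{32}$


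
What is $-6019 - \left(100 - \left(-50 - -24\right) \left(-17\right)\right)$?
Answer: $-5677$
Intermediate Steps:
$-6019 - \left(100 - \left(-50 - -24\right) \left(-17\right)\right) = -6019 - \left(100 - \left(-50 + 24\right) \left(-17\right)\right) = -6019 - -342 = -6019 + \left(-100 + 442\right) = -6019 + 342 = -5677$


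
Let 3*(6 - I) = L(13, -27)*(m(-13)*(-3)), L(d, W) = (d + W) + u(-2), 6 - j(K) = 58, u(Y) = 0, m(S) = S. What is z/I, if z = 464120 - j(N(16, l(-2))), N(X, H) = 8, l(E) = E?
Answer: 2469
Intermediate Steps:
j(K) = -52 (j(K) = 6 - 1*58 = 6 - 58 = -52)
L(d, W) = W + d (L(d, W) = (d + W) + 0 = (W + d) + 0 = W + d)
z = 464172 (z = 464120 - 1*(-52) = 464120 + 52 = 464172)
I = 188 (I = 6 - (-27 + 13)*(-13*(-3))/3 = 6 - (-14)*39/3 = 6 - 1/3*(-546) = 6 + 182 = 188)
z/I = 464172/188 = 464172*(1/188) = 2469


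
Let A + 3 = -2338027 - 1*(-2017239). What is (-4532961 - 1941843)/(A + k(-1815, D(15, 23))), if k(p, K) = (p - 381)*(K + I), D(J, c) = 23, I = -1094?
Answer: -6474804/2031125 ≈ -3.1878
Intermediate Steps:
k(p, K) = (-1094 + K)*(-381 + p) (k(p, K) = (p - 381)*(K - 1094) = (-381 + p)*(-1094 + K) = (-1094 + K)*(-381 + p))
A = -320791 (A = -3 + (-2338027 - 1*(-2017239)) = -3 + (-2338027 + 2017239) = -3 - 320788 = -320791)
(-4532961 - 1941843)/(A + k(-1815, D(15, 23))) = (-4532961 - 1941843)/(-320791 + (416814 - 1094*(-1815) - 381*23 + 23*(-1815))) = -6474804/(-320791 + (416814 + 1985610 - 8763 - 41745)) = -6474804/(-320791 + 2351916) = -6474804/2031125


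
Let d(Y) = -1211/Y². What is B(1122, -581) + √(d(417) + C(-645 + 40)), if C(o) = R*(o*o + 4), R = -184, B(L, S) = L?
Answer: 1122 + 11*I*√96787675115/417 ≈ 1122.0 + 8206.7*I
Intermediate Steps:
d(Y) = -1211/Y²
C(o) = -736 - 184*o² (C(o) = -184*(o*o + 4) = -184*(o² + 4) = -184*(4 + o²) = -736 - 184*o²)
B(1122, -581) + √(d(417) + C(-645 + 40)) = 1122 + √(-1211/417² + (-736 - 184*(-645 + 40)²)) = 1122 + √(-1211*1/173889 + (-736 - 184*(-605)²)) = 1122 + √(-1211/173889 + (-736 - 184*366025)) = 1122 + √(-1211/173889 + (-736 - 67348600)) = 1122 + √(-1211/173889 - 67349336) = 1122 + √(-11711308688915/173889) = 1122 + 11*I*√96787675115/417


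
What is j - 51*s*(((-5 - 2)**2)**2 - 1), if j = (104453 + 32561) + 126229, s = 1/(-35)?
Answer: 1867181/7 ≈ 2.6674e+5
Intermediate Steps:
s = -1/35 ≈ -0.028571
j = 263243 (j = 137014 + 126229 = 263243)
j - 51*s*(((-5 - 2)**2)**2 - 1) = 263243 - 51*(-1/35)*(((-5 - 2)**2)**2 - 1) = 263243 - (-51)*(((-7)**2)**2 - 1)/35 = 263243 - (-51)*(49**2 - 1)/35 = 263243 - (-51)*(2401 - 1)/35 = 263243 - (-51)*2400/35 = 263243 - 1*(-24480/7) = 263243 + 24480/7 = 1867181/7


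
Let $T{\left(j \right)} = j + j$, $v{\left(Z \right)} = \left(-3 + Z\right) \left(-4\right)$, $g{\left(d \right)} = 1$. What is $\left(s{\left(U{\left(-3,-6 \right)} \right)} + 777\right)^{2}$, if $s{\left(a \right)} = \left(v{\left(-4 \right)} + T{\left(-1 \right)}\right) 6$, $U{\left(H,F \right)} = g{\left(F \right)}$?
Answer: $870489$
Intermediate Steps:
$U{\left(H,F \right)} = 1$
$v{\left(Z \right)} = 12 - 4 Z$
$T{\left(j \right)} = 2 j$
$s{\left(a \right)} = 156$ ($s{\left(a \right)} = \left(\left(12 - -16\right) + 2 \left(-1\right)\right) 6 = \left(\left(12 + 16\right) - 2\right) 6 = \left(28 - 2\right) 6 = 26 \cdot 6 = 156$)
$\left(s{\left(U{\left(-3,-6 \right)} \right)} + 777\right)^{2} = \left(156 + 777\right)^{2} = 933^{2} = 870489$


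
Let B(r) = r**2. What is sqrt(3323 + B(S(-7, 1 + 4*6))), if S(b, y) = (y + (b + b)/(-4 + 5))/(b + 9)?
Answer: sqrt(13413)/2 ≈ 57.907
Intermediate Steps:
S(b, y) = (y + 2*b)/(9 + b) (S(b, y) = (y + (2*b)/1)/(9 + b) = (y + (2*b)*1)/(9 + b) = (y + 2*b)/(9 + b))
sqrt(3323 + B(S(-7, 1 + 4*6))) = sqrt(3323 + (((1 + 4*6) + 2*(-7))/(9 - 7))**2) = sqrt(3323 + (((1 + 24) - 14)/2)**2) = sqrt(3323 + ((25 - 14)/2)**2) = sqrt(3323 + ((1/2)*11)**2) = sqrt(3323 + (11/2)**2) = sqrt(3323 + 121/4) = sqrt(13413/4) = sqrt(13413)/2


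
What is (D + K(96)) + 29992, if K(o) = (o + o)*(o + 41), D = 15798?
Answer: 72094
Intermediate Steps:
K(o) = 2*o*(41 + o) (K(o) = (2*o)*(41 + o) = 2*o*(41 + o))
(D + K(96)) + 29992 = (15798 + 2*96*(41 + 96)) + 29992 = (15798 + 2*96*137) + 29992 = (15798 + 26304) + 29992 = 42102 + 29992 = 72094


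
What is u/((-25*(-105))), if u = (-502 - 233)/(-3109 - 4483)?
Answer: 7/189800 ≈ 3.6881e-5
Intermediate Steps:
u = 735/7592 (u = -735/(-7592) = -735*(-1/7592) = 735/7592 ≈ 0.096812)
u/((-25*(-105))) = 735/(7592*((-25*(-105)))) = (735/7592)/2625 = (735/7592)*(1/2625) = 7/189800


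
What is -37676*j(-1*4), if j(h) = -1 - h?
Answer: -113028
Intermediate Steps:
-37676*j(-1*4) = -37676*(-1 - (-1)*4) = -37676*(-1 - 1*(-4)) = -37676*(-1 + 4) = -37676*3 = -113028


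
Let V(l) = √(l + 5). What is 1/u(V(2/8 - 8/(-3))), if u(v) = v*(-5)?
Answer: -2*√285/475 ≈ -0.071082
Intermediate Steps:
V(l) = √(5 + l)
u(v) = -5*v
1/u(V(2/8 - 8/(-3))) = 1/(-5*√(5 + (2/8 - 8/(-3)))) = 1/(-5*√(5 + (2*(⅛) - 8*(-⅓)))) = 1/(-5*√(5 + (¼ + 8/3))) = 1/(-5*√(5 + 35/12)) = 1/(-5*√285/6) = -2*√285/475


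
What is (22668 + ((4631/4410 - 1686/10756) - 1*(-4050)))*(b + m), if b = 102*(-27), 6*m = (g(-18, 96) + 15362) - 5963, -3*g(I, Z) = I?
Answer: -8950891865833/282345 ≈ -3.1702e+7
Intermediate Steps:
g(I, Z) = -I/3
m = 3135/2 (m = ((-1/3*(-18) + 15362) - 5963)/6 = ((6 + 15362) - 5963)/6 = (15368 - 5963)/6 = (1/6)*9405 = 3135/2 ≈ 1567.5)
b = -2754
(22668 + ((4631/4410 - 1686/10756) - 1*(-4050)))*(b + m) = (22668 + ((4631/4410 - 1686/10756) - 1*(-4050)))*(-2754 + 3135/2) = (22668 + ((4631*(1/4410) - 1686*1/10756) + 4050))*(-2373/2) = (22668 + ((4631/4410 - 843/5378) + 4050))*(-2373/2) = (22668 + (5296972/5929245 + 4050))*(-2373/2) = (22668 + 24018739222/5929245)*(-2373/2) = (158422864882/5929245)*(-2373/2) = -8950891865833/282345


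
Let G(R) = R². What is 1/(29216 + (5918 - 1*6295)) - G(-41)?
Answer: -48478358/28839 ≈ -1681.0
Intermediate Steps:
1/(29216 + (5918 - 1*6295)) - G(-41) = 1/(29216 + (5918 - 1*6295)) - 1*(-41)² = 1/(29216 + (5918 - 6295)) - 1*1681 = 1/(29216 - 377) - 1681 = 1/28839 - 1681 = -48478358/28839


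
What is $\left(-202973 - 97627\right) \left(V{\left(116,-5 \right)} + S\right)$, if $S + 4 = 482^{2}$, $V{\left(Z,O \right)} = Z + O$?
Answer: $-69868758600$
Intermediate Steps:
$V{\left(Z,O \right)} = O + Z$
$S = 232320$ ($S = -4 + 482^{2} = -4 + 232324 = 232320$)
$\left(-202973 - 97627\right) \left(V{\left(116,-5 \right)} + S\right) = \left(-202973 - 97627\right) \left(\left(-5 + 116\right) + 232320\right) = - 300600 \left(111 + 232320\right) = \left(-300600\right) 232431 = -69868758600$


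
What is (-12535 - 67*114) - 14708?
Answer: -34881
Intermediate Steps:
(-12535 - 67*114) - 14708 = (-12535 - 7638) - 14708 = -20173 - 14708 = -34881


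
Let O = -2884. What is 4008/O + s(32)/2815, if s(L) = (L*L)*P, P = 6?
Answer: 1609194/2029615 ≈ 0.79286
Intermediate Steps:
s(L) = 6*L² (s(L) = (L*L)*6 = L²*6 = 6*L²)
4008/O + s(32)/2815 = 4008/(-2884) + (6*32²)/2815 = 4008*(-1/2884) + (6*1024)*(1/2815) = -1002/721 + 6144*(1/2815) = -1002/721 + 6144/2815 = 1609194/2029615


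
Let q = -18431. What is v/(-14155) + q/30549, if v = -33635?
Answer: 153324962/86484219 ≈ 1.7729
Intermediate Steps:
v/(-14155) + q/30549 = -33635/(-14155) - 18431/30549 = -33635*(-1/14155) - 18431*1/30549 = 6727/2831 - 18431/30549 = 153324962/86484219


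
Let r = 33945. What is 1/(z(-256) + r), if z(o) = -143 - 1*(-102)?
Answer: 1/33904 ≈ 2.9495e-5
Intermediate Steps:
z(o) = -41 (z(o) = -143 + 102 = -41)
1/(z(-256) + r) = 1/(-41 + 33945) = 1/33904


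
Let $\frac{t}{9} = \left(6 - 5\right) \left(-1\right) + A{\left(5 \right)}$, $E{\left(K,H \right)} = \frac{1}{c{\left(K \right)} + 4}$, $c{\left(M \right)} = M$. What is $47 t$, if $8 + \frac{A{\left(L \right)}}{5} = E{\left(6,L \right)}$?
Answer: $- \frac{34263}{2} \approx -17132.0$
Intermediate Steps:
$E{\left(K,H \right)} = \frac{1}{4 + K}$ ($E{\left(K,H \right)} = \frac{1}{K + 4} = \frac{1}{4 + K}$)
$A{\left(L \right)} = - \frac{79}{2}$ ($A{\left(L \right)} = -40 + \frac{5}{4 + 6} = -40 + \frac{5}{10} = -40 + 5 \cdot \frac{1}{10} = -40 + \frac{1}{2} = - \frac{79}{2}$)
$t = - \frac{729}{2}$ ($t = 9 \left(\left(6 - 5\right) \left(-1\right) - \frac{79}{2}\right) = 9 \left(1 \left(-1\right) - \frac{79}{2}\right) = 9 \left(-1 - \frac{79}{2}\right) = 9 \left(- \frac{81}{2}\right) = - \frac{729}{2} \approx -364.5$)
$47 t = 47 \left(- \frac{729}{2}\right) = - \frac{34263}{2}$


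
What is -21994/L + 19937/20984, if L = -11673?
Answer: 694246697/244946232 ≈ 2.8343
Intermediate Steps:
-21994/L + 19937/20984 = -21994/(-11673) + 19937/20984 = -21994*(-1/11673) + 19937*(1/20984) = 21994/11673 + 19937/20984 = 694246697/244946232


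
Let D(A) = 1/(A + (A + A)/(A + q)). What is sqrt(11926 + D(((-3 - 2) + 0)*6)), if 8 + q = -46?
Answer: 9*sqrt(6187515)/205 ≈ 109.21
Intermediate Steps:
q = -54 (q = -8 - 46 = -54)
D(A) = 1/(A + 2*A/(-54 + A)) (D(A) = 1/(A + (A + A)/(A - 54)) = 1/(A + (2*A)/(-54 + A)) = 1/(A + 2*A/(-54 + A)))
sqrt(11926 + D(((-3 - 2) + 0)*6)) = sqrt(11926 + (-54 + ((-3 - 2) + 0)*6)/(((((-3 - 2) + 0)*6))*(-52 + ((-3 - 2) + 0)*6))) = sqrt(11926 + (-54 + (-5 + 0)*6)/((((-5 + 0)*6))*(-52 + (-5 + 0)*6))) = sqrt(11926 + (-54 - 5*6)/(((-5*6))*(-52 - 5*6))) = sqrt(11926 + (-54 - 30)/((-30)*(-52 - 30))) = sqrt(11926 - 1/30*(-84)/(-82)) = sqrt(11926 - 1/30*(-1/82)*(-84)) = sqrt(11926 - 7/205) = sqrt(2444823/205) = 9*sqrt(6187515)/205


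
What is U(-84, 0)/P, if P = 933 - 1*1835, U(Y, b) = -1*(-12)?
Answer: -6/451 ≈ -0.013304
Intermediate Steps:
U(Y, b) = 12
P = -902 (P = 933 - 1835 = -902)
U(-84, 0)/P = 12/(-902) = 12*(-1/902) = -6/451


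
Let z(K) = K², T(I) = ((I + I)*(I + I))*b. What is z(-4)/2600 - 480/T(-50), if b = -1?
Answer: 88/1625 ≈ 0.054154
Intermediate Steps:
T(I) = -4*I² (T(I) = ((I + I)*(I + I))*(-1) = ((2*I)*(2*I))*(-1) = (4*I²)*(-1) = -4*I²)
z(-4)/2600 - 480/T(-50) = (-4)²/2600 - 480/((-4*(-50)²)) = 16*(1/2600) - 480/((-4*2500)) = 2/325 - 480/(-10000) = 2/325 - 480*(-1/10000) = 2/325 + 6/125 = 88/1625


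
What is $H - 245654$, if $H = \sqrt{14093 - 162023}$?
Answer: $-245654 + i \sqrt{147930} \approx -2.4565 \cdot 10^{5} + 384.62 i$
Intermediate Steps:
$H = i \sqrt{147930}$ ($H = \sqrt{-147930} = i \sqrt{147930} \approx 384.62 i$)
$H - 245654 = i \sqrt{147930} - 245654 = -245654 + i \sqrt{147930}$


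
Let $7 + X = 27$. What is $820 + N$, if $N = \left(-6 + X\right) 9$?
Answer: $946$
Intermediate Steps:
$X = 20$ ($X = -7 + 27 = 20$)
$N = 126$ ($N = \left(-6 + 20\right) 9 = 14 \cdot 9 = 126$)
$820 + N = 820 + 126 = 946$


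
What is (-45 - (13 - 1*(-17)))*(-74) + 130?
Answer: 5680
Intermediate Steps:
(-45 - (13 - 1*(-17)))*(-74) + 130 = (-45 - (13 + 17))*(-74) + 130 = (-45 - 1*30)*(-74) + 130 = (-45 - 30)*(-74) + 130 = -75*(-74) + 130 = 5550 + 130 = 5680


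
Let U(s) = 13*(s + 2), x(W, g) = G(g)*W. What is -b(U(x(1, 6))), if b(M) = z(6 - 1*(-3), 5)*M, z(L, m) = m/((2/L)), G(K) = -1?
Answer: -585/2 ≈ -292.50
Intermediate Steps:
x(W, g) = -W
U(s) = 26 + 13*s (U(s) = 13*(2 + s) = 26 + 13*s)
z(L, m) = L*m/2 (z(L, m) = m*(L/2) = L*m/2)
b(M) = 45*M/2 (b(M) = ((½)*(6 - 1*(-3))*5)*M = ((½)*(6 + 3)*5)*M = ((½)*9*5)*M = 45*M/2)
-b(U(x(1, 6))) = -45*(26 + 13*(-1*1))/2 = -45*(26 + 13*(-1))/2 = -45*(26 - 13)/2 = -45*13/2 = -1*585/2 = -585/2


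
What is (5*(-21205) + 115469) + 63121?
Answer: 72565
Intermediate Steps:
(5*(-21205) + 115469) + 63121 = (-106025 + 115469) + 63121 = 9444 + 63121 = 72565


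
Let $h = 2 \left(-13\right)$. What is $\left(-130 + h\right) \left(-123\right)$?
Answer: $19188$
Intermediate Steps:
$h = -26$
$\left(-130 + h\right) \left(-123\right) = \left(-130 - 26\right) \left(-123\right) = \left(-156\right) \left(-123\right) = 19188$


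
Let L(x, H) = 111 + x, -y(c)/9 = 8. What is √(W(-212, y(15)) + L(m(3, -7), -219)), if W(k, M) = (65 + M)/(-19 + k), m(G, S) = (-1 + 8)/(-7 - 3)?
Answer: √12014970/330 ≈ 10.504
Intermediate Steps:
m(G, S) = -7/10 (m(G, S) = 7/(-10) = 7*(-⅒) = -7/10)
y(c) = -72 (y(c) = -9*8 = -72)
W(k, M) = (65 + M)/(-19 + k)
√(W(-212, y(15)) + L(m(3, -7), -219)) = √((65 - 72)/(-19 - 212) + (111 - 7/10)) = √(-7/(-231) + 1103/10) = √(-1/231*(-7) + 1103/10) = √(1/33 + 1103/10) = √(36409/330) = √12014970/330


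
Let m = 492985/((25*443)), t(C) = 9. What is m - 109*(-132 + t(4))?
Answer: 29795102/2215 ≈ 13452.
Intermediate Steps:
m = 98597/2215 (m = 492985/11075 = 492985*(1/11075) = 98597/2215 ≈ 44.513)
m - 109*(-132 + t(4)) = 98597/2215 - 109*(-132 + 9) = 98597/2215 - 109*(-123) = 98597/2215 - 1*(-13407) = 98597/2215 + 13407 = 29795102/2215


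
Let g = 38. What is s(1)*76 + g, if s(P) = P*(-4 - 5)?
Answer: -646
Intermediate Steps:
s(P) = -9*P (s(P) = P*(-9) = -9*P)
s(1)*76 + g = -9*1*76 + 38 = -9*76 + 38 = -684 + 38 = -646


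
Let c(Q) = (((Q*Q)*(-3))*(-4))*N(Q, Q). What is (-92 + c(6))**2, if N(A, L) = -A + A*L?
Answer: 165585424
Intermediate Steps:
c(Q) = 12*Q**3*(-1 + Q) (c(Q) = (((Q*Q)*(-3))*(-4))*(Q*(-1 + Q)) = ((Q**2*(-3))*(-4))*(Q*(-1 + Q)) = (-3*Q**2*(-4))*(Q*(-1 + Q)) = (12*Q**2)*(Q*(-1 + Q)) = 12*Q**3*(-1 + Q))
(-92 + c(6))**2 = (-92 + 12*6**3*(-1 + 6))**2 = (-92 + 12*216*5)**2 = (-92 + 12960)**2 = 12868**2 = 165585424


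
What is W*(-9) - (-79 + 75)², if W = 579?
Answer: -5227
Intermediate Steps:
W*(-9) - (-79 + 75)² = 579*(-9) - (-79 + 75)² = -5211 - 1*(-4)² = -5211 - 1*16 = -5211 - 16 = -5227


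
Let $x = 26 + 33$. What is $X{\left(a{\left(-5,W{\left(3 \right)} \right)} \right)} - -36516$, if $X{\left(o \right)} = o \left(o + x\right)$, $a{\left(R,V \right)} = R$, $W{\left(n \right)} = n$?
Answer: $36246$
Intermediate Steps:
$x = 59$
$X{\left(o \right)} = o \left(59 + o\right)$ ($X{\left(o \right)} = o \left(o + 59\right) = o \left(59 + o\right)$)
$X{\left(a{\left(-5,W{\left(3 \right)} \right)} \right)} - -36516 = - 5 \left(59 - 5\right) - -36516 = \left(-5\right) 54 + 36516 = -270 + 36516 = 36246$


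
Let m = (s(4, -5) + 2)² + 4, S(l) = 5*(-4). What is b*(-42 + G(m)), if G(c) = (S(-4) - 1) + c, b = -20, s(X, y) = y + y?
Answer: -100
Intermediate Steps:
s(X, y) = 2*y
S(l) = -20
m = 68 (m = (2*(-5) + 2)² + 4 = (-10 + 2)² + 4 = (-8)² + 4 = 64 + 4 = 68)
G(c) = -21 + c (G(c) = (-20 - 1) + c = -21 + c)
b*(-42 + G(m)) = -20*(-42 + (-21 + 68)) = -20*(-42 + 47) = -20*5 = -100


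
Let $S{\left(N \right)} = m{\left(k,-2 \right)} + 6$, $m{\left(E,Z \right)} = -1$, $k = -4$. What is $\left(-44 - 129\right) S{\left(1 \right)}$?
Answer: $-865$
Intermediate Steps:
$S{\left(N \right)} = 5$ ($S{\left(N \right)} = -1 + 6 = 5$)
$\left(-44 - 129\right) S{\left(1 \right)} = \left(-44 - 129\right) 5 = \left(-173\right) 5 = -865$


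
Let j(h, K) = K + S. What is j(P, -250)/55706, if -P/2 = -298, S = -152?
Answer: -201/27853 ≈ -0.0072165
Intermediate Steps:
P = 596 (P = -2*(-298) = 596)
j(h, K) = -152 + K (j(h, K) = K - 152 = -152 + K)
j(P, -250)/55706 = (-152 - 250)/55706 = -402*1/55706 = -201/27853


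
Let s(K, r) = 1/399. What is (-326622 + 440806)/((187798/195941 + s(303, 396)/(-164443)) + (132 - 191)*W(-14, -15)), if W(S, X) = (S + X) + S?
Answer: 733987838590388004/16314287736900557 ≈ 44.990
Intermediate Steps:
W(S, X) = X + 2*S
s(K, r) = 1/399
(-326622 + 440806)/((187798/195941 + s(303, 396)/(-164443)) + (132 - 191)*W(-14, -15)) = (-326622 + 440806)/((187798/195941 + (1/399)/(-164443)) + (132 - 191)*(-15 + 2*(-14))) = 114184/((187798*(1/195941) + (1/399)*(-1/164443)) - 59*(-15 - 28)) = 114184/((187798/195941 - 1/65612757) - 59*(-43)) = 114184/(12321944343145/12856229219337 + 2537) = 114184/(32628575473801114/12856229219337) = 114184*(12856229219337/32628575473801114) = 733987838590388004/16314287736900557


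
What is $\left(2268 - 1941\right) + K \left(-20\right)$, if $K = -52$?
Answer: $1367$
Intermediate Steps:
$\left(2268 - 1941\right) + K \left(-20\right) = \left(2268 - 1941\right) - -1040 = 327 + 1040 = 1367$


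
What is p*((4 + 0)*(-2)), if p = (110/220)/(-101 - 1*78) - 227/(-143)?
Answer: -324492/25597 ≈ -12.677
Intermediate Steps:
p = 81123/51194 (p = (110*(1/220))/(-101 - 78) - 227*(-1/143) = (½)/(-179) + 227/143 = (½)*(-1/179) + 227/143 = -1/358 + 227/143 = 81123/51194 ≈ 1.5846)
p*((4 + 0)*(-2)) = 81123*((4 + 0)*(-2))/51194 = 81123*(4*(-2))/51194 = (81123/51194)*(-8) = -324492/25597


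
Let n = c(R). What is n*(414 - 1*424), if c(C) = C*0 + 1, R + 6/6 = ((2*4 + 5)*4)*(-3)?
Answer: -10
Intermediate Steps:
R = -157 (R = -1 + ((2*4 + 5)*4)*(-3) = -1 + ((8 + 5)*4)*(-3) = -1 + (13*4)*(-3) = -1 + 52*(-3) = -1 - 156 = -157)
c(C) = 1 (c(C) = 0 + 1 = 1)
n = 1
n*(414 - 1*424) = 1*(414 - 1*424) = 1*(414 - 424) = 1*(-10) = -10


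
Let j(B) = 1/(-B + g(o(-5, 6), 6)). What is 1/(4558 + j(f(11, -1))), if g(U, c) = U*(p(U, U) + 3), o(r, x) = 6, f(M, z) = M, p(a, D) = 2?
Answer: 19/86603 ≈ 0.00021939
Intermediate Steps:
g(U, c) = 5*U (g(U, c) = U*(2 + 3) = U*5 = 5*U)
j(B) = 1/(30 - B) (j(B) = 1/(-B + 5*6) = 1/(-B + 30) = 1/(30 - B))
1/(4558 + j(f(11, -1))) = 1/(4558 - 1/(-30 + 11)) = 1/(4558 - 1/(-19)) = 1/(4558 - 1*(-1/19)) = 1/(4558 + 1/19) = 1/(86603/19) = 19/86603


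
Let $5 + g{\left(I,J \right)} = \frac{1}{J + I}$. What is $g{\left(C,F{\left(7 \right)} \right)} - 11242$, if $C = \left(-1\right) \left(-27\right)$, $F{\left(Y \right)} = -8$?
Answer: $- \frac{213692}{19} \approx -11247.0$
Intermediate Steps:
$C = 27$
$g{\left(I,J \right)} = -5 + \frac{1}{I + J}$ ($g{\left(I,J \right)} = -5 + \frac{1}{J + I} = -5 + \frac{1}{I + J}$)
$g{\left(C,F{\left(7 \right)} \right)} - 11242 = \frac{1 - 135 - -40}{27 - 8} - 11242 = \frac{1 - 135 + 40}{19} - 11242 = \frac{1}{19} \left(-94\right) - 11242 = - \frac{94}{19} - 11242 = - \frac{213692}{19}$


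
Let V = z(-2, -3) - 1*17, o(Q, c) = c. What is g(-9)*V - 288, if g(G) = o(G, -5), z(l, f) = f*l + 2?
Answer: -243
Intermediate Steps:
z(l, f) = 2 + f*l
g(G) = -5
V = -9 (V = (2 - 3*(-2)) - 1*17 = (2 + 6) - 17 = 8 - 17 = -9)
g(-9)*V - 288 = -5*(-9) - 288 = 45 - 288 = -243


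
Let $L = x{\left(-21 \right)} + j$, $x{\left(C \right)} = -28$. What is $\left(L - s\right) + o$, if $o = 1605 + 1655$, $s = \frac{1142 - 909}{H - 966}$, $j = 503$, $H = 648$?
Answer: $\frac{1187963}{318} \approx 3735.7$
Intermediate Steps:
$s = - \frac{233}{318}$ ($s = \frac{1142 - 909}{648 - 966} = \frac{233}{-318} = 233 \left(- \frac{1}{318}\right) = - \frac{233}{318} \approx -0.7327$)
$L = 475$ ($L = -28 + 503 = 475$)
$o = 3260$
$\left(L - s\right) + o = \left(475 - - \frac{233}{318}\right) + 3260 = \left(475 + \frac{233}{318}\right) + 3260 = \frac{151283}{318} + 3260 = \frac{1187963}{318}$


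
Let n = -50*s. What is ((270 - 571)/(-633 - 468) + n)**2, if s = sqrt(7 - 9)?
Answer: (301 - 55050*I*sqrt(2))**2/1212201 ≈ -4999.9 - 38.663*I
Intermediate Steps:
s = I*sqrt(2) (s = sqrt(-2) = I*sqrt(2) ≈ 1.4142*I)
n = -50*I*sqrt(2) ≈ -70.711*I
((270 - 571)/(-633 - 468) + n)**2 = ((270 - 571)/(-633 - 468) - 50*I*sqrt(2))**2 = (-301/(-1101) - 50*I*sqrt(2))**2 = (-301*(-1/1101) - 50*I*sqrt(2))**2 = (301/1101 - 50*I*sqrt(2))**2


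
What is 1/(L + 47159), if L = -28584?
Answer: 1/18575 ≈ 5.3836e-5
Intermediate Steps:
1/(L + 47159) = 1/(-28584 + 47159) = 1/18575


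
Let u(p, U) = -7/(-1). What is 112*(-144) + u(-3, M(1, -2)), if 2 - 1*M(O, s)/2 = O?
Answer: -16121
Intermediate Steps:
M(O, s) = 4 - 2*O
u(p, U) = 7 (u(p, U) = -7*(-1) = 7)
112*(-144) + u(-3, M(1, -2)) = 112*(-144) + 7 = -16128 + 7 = -16121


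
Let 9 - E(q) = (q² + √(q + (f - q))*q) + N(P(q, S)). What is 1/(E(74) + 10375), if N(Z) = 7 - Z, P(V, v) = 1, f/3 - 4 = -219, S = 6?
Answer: 19/106828 + 37*I*√645/13780812 ≈ 0.00017786 + 6.8188e-5*I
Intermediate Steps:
f = -645 (f = 12 + 3*(-219) = 12 - 657 = -645)
E(q) = 3 - q² - I*q*√645 (E(q) = 9 - ((q² + √(q + (-645 - q))*q) + (7 - 1*1)) = 9 - ((q² + √(-645)*q) + (7 - 1)) = 9 - ((q² + (I*√645)*q) + 6) = 9 - ((q² + I*q*√645) + 6) = 9 - (6 + q² + I*q*√645) = 9 + (-6 - q² - I*q*√645) = 3 - q² - I*q*√645)
1/(E(74) + 10375) = 1/((3 - 1*74² - 1*I*74*√645) + 10375) = 1/((3 - 1*5476 - 74*I*√645) + 10375) = 1/((3 - 5476 - 74*I*√645) + 10375) = 1/((-5473 - 74*I*√645) + 10375) = 1/(4902 - 74*I*√645)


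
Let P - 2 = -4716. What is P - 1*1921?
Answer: -6635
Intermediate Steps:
P = -4714 (P = 2 - 4716 = -4714)
P - 1*1921 = -4714 - 1*1921 = -4714 - 1921 = -6635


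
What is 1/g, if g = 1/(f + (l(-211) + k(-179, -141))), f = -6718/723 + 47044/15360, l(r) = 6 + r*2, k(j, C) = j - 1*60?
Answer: -611927839/925440 ≈ -661.23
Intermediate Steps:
k(j, C) = -60 + j (k(j, C) = j - 60 = -60 + j)
l(r) = 6 + 2*r
f = -5764639/925440 (f = -6718*1/723 + 47044*(1/15360) = -6718/723 + 11761/3840 = -5764639/925440 ≈ -6.2291)
g = -925440/611927839 (g = 1/(-5764639/925440 + ((6 + 2*(-211)) + (-60 - 179))) = 1/(-5764639/925440 + ((6 - 422) - 239)) = 1/(-5764639/925440 + (-416 - 239)) = 1/(-5764639/925440 - 655) = 1/(-611927839/925440) = -925440/611927839 ≈ -0.0015123)
1/g = 1/(-925440/611927839) = -611927839/925440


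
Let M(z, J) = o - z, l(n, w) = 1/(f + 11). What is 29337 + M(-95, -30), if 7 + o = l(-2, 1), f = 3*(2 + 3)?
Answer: 765051/26 ≈ 29425.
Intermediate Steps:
f = 15 (f = 3*5 = 15)
l(n, w) = 1/26 (l(n, w) = 1/(15 + 11) = 1/26)
o = -181/26 (o = -7 + 1/26 = -181/26 ≈ -6.9615)
M(z, J) = -181/26 - z
29337 + M(-95, -30) = 29337 + (-181/26 - 1*(-95)) = 29337 + (-181/26 + 95) = 29337 + 2289/26 = 765051/26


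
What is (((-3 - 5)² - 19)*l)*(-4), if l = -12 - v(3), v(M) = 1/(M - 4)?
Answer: 1980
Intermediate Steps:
v(M) = 1/(-4 + M)
l = -11 (l = -12 - 1/(-4 + 3) = -12 - 1/(-1) = -12 - 1*(-1) = -12 + 1 = -11)
(((-3 - 5)² - 19)*l)*(-4) = (((-3 - 5)² - 19)*(-11))*(-4) = (((-8)² - 19)*(-11))*(-4) = ((64 - 19)*(-11))*(-4) = (45*(-11))*(-4) = -495*(-4) = 1980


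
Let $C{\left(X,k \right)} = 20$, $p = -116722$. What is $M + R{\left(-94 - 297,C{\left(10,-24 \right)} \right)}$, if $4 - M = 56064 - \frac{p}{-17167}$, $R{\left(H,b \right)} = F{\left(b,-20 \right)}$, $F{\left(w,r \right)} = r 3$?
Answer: $- \frac{963295318}{17167} \approx -56113.0$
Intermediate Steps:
$F{\left(w,r \right)} = 3 r$
$R{\left(H,b \right)} = -60$ ($R{\left(H,b \right)} = 3 \left(-20\right) = -60$)
$M = - \frac{962265298}{17167}$ ($M = 4 - \left(56064 - - \frac{116722}{-17167}\right) = 4 - \left(56064 - \left(-116722\right) \left(- \frac{1}{17167}\right)\right) = 4 - \left(56064 - \frac{116722}{17167}\right) = 4 - \frac{962333966}{17167} = - \frac{962265298}{17167} \approx -56053.0$)
$M + R{\left(-94 - 297,C{\left(10,-24 \right)} \right)} = - \frac{962265298}{17167} - 60 = - \frac{963295318}{17167}$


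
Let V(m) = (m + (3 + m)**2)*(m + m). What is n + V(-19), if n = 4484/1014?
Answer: -4563800/507 ≈ -9001.6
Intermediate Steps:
n = 2242/507 (n = 4484*(1/1014) = 2242/507 ≈ 4.4221)
V(m) = 2*m*(m + (3 + m)**2) (V(m) = (m + (3 + m)**2)*(2*m) = 2*m*(m + (3 + m)**2))
n + V(-19) = 2242/507 + 2*(-19)*(-19 + (3 - 19)**2) = 2242/507 + 2*(-19)*(-19 + (-16)**2) = 2242/507 + 2*(-19)*(-19 + 256) = 2242/507 + 2*(-19)*237 = 2242/507 - 9006 = -4563800/507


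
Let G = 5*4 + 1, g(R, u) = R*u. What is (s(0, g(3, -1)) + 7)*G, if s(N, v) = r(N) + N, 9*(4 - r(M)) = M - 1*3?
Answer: 238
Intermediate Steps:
r(M) = 13/3 - M/9 (r(M) = 4 - (M - 1*3)/9 = 4 - (M - 3)/9 = 4 - (-3 + M)/9 = 4 + (⅓ - M/9) = 13/3 - M/9)
G = 21 (G = 20 + 1 = 21)
s(N, v) = 13/3 + 8*N/9 (s(N, v) = (13/3 - N/9) + N = 13/3 + 8*N/9)
(s(0, g(3, -1)) + 7)*G = ((13/3 + (8/9)*0) + 7)*21 = ((13/3 + 0) + 7)*21 = (13/3 + 7)*21 = (34/3)*21 = 238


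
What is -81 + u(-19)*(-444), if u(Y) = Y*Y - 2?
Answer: -159477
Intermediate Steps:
u(Y) = -2 + Y² (u(Y) = Y² - 2 = -2 + Y²)
-81 + u(-19)*(-444) = -81 + (-2 + (-19)²)*(-444) = -81 + (-2 + 361)*(-444) = -81 + 359*(-444) = -81 - 159396 = -159477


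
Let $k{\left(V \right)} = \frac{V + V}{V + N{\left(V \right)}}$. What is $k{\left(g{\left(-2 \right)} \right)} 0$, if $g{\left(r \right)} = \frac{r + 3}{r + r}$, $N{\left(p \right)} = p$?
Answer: $0$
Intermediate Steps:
$g{\left(r \right)} = \frac{3 + r}{2 r}$
$k{\left(V \right)} = 1$ ($k{\left(V \right)} = \frac{V + V}{V + V} = \frac{2 V}{2 V} = 2 V \frac{1}{2 V} = 1$)
$k{\left(g{\left(-2 \right)} \right)} 0 = 1 \cdot 0 = 0$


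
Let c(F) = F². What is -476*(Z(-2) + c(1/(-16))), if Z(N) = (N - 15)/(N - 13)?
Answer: -519673/960 ≈ -541.33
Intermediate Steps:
Z(N) = (-15 + N)/(-13 + N)
-476*(Z(-2) + c(1/(-16))) = -476*((-15 - 2)/(-13 - 2) + (1/(-16))²) = -476*(-17/(-15) + (-1/16)²) = -476*(-1/15*(-17) + 1/256) = -476*(17/15 + 1/256) = -476*4367/3840 = -519673/960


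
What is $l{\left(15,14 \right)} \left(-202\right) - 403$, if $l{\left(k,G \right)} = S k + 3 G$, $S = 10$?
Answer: $-39187$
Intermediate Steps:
$l{\left(k,G \right)} = 3 G + 10 k$ ($l{\left(k,G \right)} = 10 k + 3 G = 3 G + 10 k$)
$l{\left(15,14 \right)} \left(-202\right) - 403 = \left(3 \cdot 14 + 10 \cdot 15\right) \left(-202\right) - 403 = \left(42 + 150\right) \left(-202\right) - 403 = 192 \left(-202\right) - 403 = -38784 - 403 = -39187$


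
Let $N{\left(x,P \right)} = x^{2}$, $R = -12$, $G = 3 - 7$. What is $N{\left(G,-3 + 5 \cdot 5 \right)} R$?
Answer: $-192$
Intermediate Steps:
$G = -4$
$N{\left(G,-3 + 5 \cdot 5 \right)} R = \left(-4\right)^{2} \left(-12\right) = 16 \left(-12\right) = -192$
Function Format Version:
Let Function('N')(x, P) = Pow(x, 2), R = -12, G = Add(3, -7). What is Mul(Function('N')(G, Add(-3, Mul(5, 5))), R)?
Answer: -192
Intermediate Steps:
G = -4
Mul(Function('N')(G, Add(-3, Mul(5, 5))), R) = Mul(Pow(-4, 2), -12) = Mul(16, -12) = -192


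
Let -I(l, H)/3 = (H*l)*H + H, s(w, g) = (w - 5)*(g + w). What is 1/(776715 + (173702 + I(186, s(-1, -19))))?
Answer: -1/7085143 ≈ -1.4114e-7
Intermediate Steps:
s(w, g) = (-5 + w)*(g + w)
I(l, H) = -3*H - 3*l*H² (I(l, H) = -3*((H*l)*H + H) = -3*(l*H² + H) = -3*(H + l*H²) = -3*H - 3*l*H²)
1/(776715 + (173702 + I(186, s(-1, -19)))) = 1/(776715 + (173702 - 3*((-1)² - 5*(-19) - 5*(-1) - 19*(-1))*(1 + ((-1)² - 5*(-19) - 5*(-1) - 19*(-1))*186))) = 1/(776715 + (173702 - 3*(1 + 95 + 5 + 19)*(1 + (1 + 95 + 5 + 19)*186))) = 1/(776715 + (173702 - 3*120*(1 + 120*186))) = 1/(776715 + (173702 - 3*120*(1 + 22320))) = 1/(776715 + (173702 - 3*120*22321)) = 1/(776715 + (173702 - 8035560)) = 1/(776715 - 7861858) = 1/(-7085143) = -1/7085143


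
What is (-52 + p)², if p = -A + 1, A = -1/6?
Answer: 93025/36 ≈ 2584.0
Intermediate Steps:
A = -⅙ (A = (⅙)*(-1) = -⅙ ≈ -0.16667)
p = 7/6 (p = -1*(-⅙) + 1 = ⅙ + 1 = 7/6 ≈ 1.1667)
(-52 + p)² = (-52 + 7/6)² = (-305/6)² = 93025/36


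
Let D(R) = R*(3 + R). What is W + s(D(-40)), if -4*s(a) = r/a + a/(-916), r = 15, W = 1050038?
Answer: 284703212001/271136 ≈ 1.0500e+6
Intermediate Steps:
s(a) = -15/(4*a) + a/3664 (s(a) = -(15/a + a/(-916))/4 = -(15/a + a*(-1/916))/4 = -(15/a - a/916)/4 = -15/(4*a) + a/3664)
W + s(D(-40)) = 1050038 + (-13740 + (-40*(3 - 40))²)/(3664*((-40*(3 - 40)))) = 1050038 + (-13740 + (-40*(-37))²)/(3664*((-40*(-37)))) = 1050038 + (1/3664)*(-13740 + 1480²)/1480 = 1050038 + (1/3664)*(1/1480)*(-13740 + 2190400) = 1050038 + (1/3664)*(1/1480)*2176660 = 1050038 + 108833/271136 = 284703212001/271136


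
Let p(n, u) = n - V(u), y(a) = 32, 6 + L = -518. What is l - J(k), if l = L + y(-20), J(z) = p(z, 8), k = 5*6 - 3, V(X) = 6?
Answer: -513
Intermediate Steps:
L = -524 (L = -6 - 518 = -524)
k = 27 (k = 30 - 3 = 27)
p(n, u) = -6 + n (p(n, u) = n - 1*6 = n - 6 = -6 + n)
J(z) = -6 + z
l = -492 (l = -524 + 32 = -492)
l - J(k) = -492 - (-6 + 27) = -492 - 1*21 = -492 - 21 = -513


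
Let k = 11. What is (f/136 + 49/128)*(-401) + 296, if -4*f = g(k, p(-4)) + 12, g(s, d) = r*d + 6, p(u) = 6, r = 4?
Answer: 377431/2176 ≈ 173.45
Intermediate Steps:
g(s, d) = 6 + 4*d (g(s, d) = 4*d + 6 = 6 + 4*d)
f = -21/2 (f = -((6 + 4*6) + 12)/4 = -((6 + 24) + 12)/4 = -(30 + 12)/4 = -¼*42 = -21/2 ≈ -10.500)
(f/136 + 49/128)*(-401) + 296 = (-21/2/136 + 49/128)*(-401) + 296 = (-21/2*1/136 + 49*(1/128))*(-401) + 296 = (-21/272 + 49/128)*(-401) + 296 = (665/2176)*(-401) + 296 = -266665/2176 + 296 = 377431/2176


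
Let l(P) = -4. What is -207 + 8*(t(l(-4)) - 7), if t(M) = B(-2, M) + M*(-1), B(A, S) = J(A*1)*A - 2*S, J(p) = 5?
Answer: -247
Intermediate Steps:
B(A, S) = -2*S + 5*A (B(A, S) = 5*A - 2*S = -2*S + 5*A)
t(M) = -10 - 3*M (t(M) = (-2*M + 5*(-2)) + M*(-1) = (-2*M - 10) - M = (-10 - 2*M) - M = -10 - 3*M)
-207 + 8*(t(l(-4)) - 7) = -207 + 8*((-10 - 3*(-4)) - 7) = -207 + 8*((-10 + 12) - 7) = -207 + 8*(2 - 7) = -207 + 8*(-5) = -207 - 40 = -247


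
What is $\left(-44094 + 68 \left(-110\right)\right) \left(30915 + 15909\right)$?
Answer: $-2414900976$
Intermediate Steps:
$\left(-44094 + 68 \left(-110\right)\right) \left(30915 + 15909\right) = \left(-44094 - 7480\right) 46824 = \left(-51574\right) 46824 = -2414900976$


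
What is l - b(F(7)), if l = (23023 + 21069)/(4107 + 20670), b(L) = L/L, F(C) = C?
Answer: 19315/24777 ≈ 0.77955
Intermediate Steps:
b(L) = 1
l = 44092/24777 ≈ 1.7796
l - b(F(7)) = 44092/24777 - 1*1 = 44092/24777 - 1 = 19315/24777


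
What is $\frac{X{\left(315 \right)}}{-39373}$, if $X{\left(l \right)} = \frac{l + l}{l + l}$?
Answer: $- \frac{1}{39373} \approx -2.5398 \cdot 10^{-5}$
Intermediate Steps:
$X{\left(l \right)} = 1$ ($X{\left(l \right)} = \frac{2 l}{2 l} = 2 l \frac{1}{2 l} = 1$)
$\frac{X{\left(315 \right)}}{-39373} = 1 \frac{1}{-39373} = 1 \left(- \frac{1}{39373}\right) = - \frac{1}{39373}$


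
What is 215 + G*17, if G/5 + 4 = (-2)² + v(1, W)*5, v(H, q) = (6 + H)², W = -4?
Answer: 21040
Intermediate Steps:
G = 1225 (G = -20 + 5*((-2)² + (6 + 1)²*5) = -20 + 5*(4 + 7²*5) = -20 + 5*(4 + 49*5) = -20 + 5*(4 + 245) = -20 + 5*249 = -20 + 1245 = 1225)
215 + G*17 = 215 + 1225*17 = 215 + 20825 = 21040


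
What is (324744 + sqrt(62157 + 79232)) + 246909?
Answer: 571653 + sqrt(141389) ≈ 5.7203e+5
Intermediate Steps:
(324744 + sqrt(62157 + 79232)) + 246909 = (324744 + sqrt(141389)) + 246909 = 571653 + sqrt(141389)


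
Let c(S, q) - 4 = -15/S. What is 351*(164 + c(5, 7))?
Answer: 57915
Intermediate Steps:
c(S, q) = 4 - 15/S
351*(164 + c(5, 7)) = 351*(164 + (4 - 15/5)) = 351*(164 + (4 - 15*1/5)) = 351*(164 + (4 - 3)) = 351*(164 + 1) = 351*165 = 57915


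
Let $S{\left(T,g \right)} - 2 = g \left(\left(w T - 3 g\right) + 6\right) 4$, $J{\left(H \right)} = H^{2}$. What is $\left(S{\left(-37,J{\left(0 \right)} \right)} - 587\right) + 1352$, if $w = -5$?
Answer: $767$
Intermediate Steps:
$S{\left(T,g \right)} = 2 + 4 g \left(6 - 5 T - 3 g\right)$ ($S{\left(T,g \right)} = 2 + g \left(\left(- 5 T - 3 g\right) + 6\right) 4 = 2 + g \left(6 - 5 T - 3 g\right) 4 = 2 + 4 g \left(6 - 5 T - 3 g\right)$)
$\left(S{\left(-37,J{\left(0 \right)} \right)} - 587\right) + 1352 = \left(\left(2 - 12 \left(0^{2}\right)^{2} + 24 \cdot 0^{2} - - 740 \cdot 0^{2}\right) - 587\right) + 1352 = \left(\left(2 - 12 \cdot 0^{2} + 24 \cdot 0 - \left(-740\right) 0\right) - 587\right) + 1352 = \left(\left(2 - 0 + 0 + 0\right) - 587\right) + 1352 = \left(\left(2 + 0 + 0 + 0\right) - 587\right) + 1352 = \left(2 - 587\right) + 1352 = -585 + 1352 = 767$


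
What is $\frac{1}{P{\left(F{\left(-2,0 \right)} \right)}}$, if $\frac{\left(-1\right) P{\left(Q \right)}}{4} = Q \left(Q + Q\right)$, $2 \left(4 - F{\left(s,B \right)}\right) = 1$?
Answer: $- \frac{1}{98} \approx -0.010204$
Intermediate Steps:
$F{\left(s,B \right)} = \frac{7}{2}$ ($F{\left(s,B \right)} = 4 - \frac{1}{2} = \frac{7}{2}$)
$P{\left(Q \right)} = - 8 Q^{2}$ ($P{\left(Q \right)} = - 4 Q \left(Q + Q\right) = - 4 Q 2 Q = - 4 \cdot 2 Q^{2} = - 8 Q^{2}$)
$\frac{1}{P{\left(F{\left(-2,0 \right)} \right)}} = \frac{1}{\left(-8\right) \left(\frac{7}{2}\right)^{2}} = \frac{1}{\left(-8\right) \frac{49}{4}} = \frac{1}{-98} = - \frac{1}{98}$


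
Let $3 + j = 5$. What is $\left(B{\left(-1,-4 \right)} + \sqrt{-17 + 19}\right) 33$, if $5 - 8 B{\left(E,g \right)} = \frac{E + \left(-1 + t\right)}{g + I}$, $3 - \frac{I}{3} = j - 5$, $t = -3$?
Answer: $\frac{2475}{112} + 33 \sqrt{2} \approx 68.767$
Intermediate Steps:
$j = 2$ ($j = -3 + 5 = 2$)
$I = 18$ ($I = 9 - 3 \left(2 - 5\right) = 9 - -9 = 9 + 9 = 18$)
$B{\left(E,g \right)} = \frac{5}{8} - \frac{-4 + E}{8 \left(18 + g\right)}$ ($B{\left(E,g \right)} = \frac{5}{8} - \frac{\left(E - 4\right) \frac{1}{g + 18}}{8} = \frac{5}{8} - \frac{\left(E - 4\right) \frac{1}{18 + g}}{8} = \frac{5}{8} - \frac{\left(-4 + E\right) \frac{1}{18 + g}}{8} = \frac{5}{8} - \frac{\frac{1}{18 + g} \left(-4 + E\right)}{8} = \frac{5}{8} - \frac{-4 + E}{8 \left(18 + g\right)}$)
$\left(B{\left(-1,-4 \right)} + \sqrt{-17 + 19}\right) 33 = \left(\frac{94 - -1 + 5 \left(-4\right)}{8 \left(18 - 4\right)} + \sqrt{-17 + 19}\right) 33 = \left(\frac{94 + 1 - 20}{8 \cdot 14} + \sqrt{2}\right) 33 = \left(\frac{1}{8} \cdot \frac{1}{14} \cdot 75 + \sqrt{2}\right) 33 = \left(\frac{75}{112} + \sqrt{2}\right) 33 = \frac{2475}{112} + 33 \sqrt{2}$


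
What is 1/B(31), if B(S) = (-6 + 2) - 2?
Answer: -⅙ ≈ -0.16667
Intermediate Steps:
B(S) = -6 (B(S) = -4 - 2 = -6)
1/B(31) = 1/(-6) = -⅙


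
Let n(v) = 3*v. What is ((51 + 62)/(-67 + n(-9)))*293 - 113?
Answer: -43731/94 ≈ -465.22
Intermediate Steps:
((51 + 62)/(-67 + n(-9)))*293 - 113 = ((51 + 62)/(-67 + 3*(-9)))*293 - 113 = (113/(-67 - 27))*293 - 113 = (113/(-94))*293 - 113 = (113*(-1/94))*293 - 113 = -113/94*293 - 113 = -33109/94 - 113 = -43731/94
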